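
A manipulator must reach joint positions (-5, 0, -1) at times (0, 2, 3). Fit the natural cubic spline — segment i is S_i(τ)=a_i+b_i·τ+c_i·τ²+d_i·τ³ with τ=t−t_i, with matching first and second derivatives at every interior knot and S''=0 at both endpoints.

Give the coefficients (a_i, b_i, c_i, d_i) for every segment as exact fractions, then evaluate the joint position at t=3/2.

Δ: Δ0=5/2, Δ1=-1
row 1: diag=6, rhs=-21; c'=1/6, d'=-7/2
back: M1=-7/2
M: M0=0, M1=-7/2, M2=0
seg 0: a=-5, c=M0/2=0, d=(M1−M0)/(6·2)=-7/24, b=Δ0−h0·(2M0+M1)/6=11/3
seg 1: a=0, c=M1/2=-7/4, d=(M2−M1)/(6·1)=7/12, b=Δ1−h1·(2M1+M2)/6=1/6
t_q=3/2 → seg 0, τ=3/2; S=-5+11/3·τ+0·τ²+-7/24·τ³=-31/64

  seg 0: a=-5 b=11/3 c=0 d=-7/24
  seg 1: a=0 b=1/6 c=-7/4 d=7/12
S(3/2) = -31/64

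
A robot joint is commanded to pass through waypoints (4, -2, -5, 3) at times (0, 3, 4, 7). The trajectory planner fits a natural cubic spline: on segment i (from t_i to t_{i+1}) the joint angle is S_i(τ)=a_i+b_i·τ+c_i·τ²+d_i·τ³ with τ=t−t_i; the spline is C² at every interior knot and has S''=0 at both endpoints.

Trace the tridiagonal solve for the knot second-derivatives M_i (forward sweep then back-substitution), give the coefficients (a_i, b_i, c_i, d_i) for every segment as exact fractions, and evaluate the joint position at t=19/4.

  seg 0: a=4 b=-85/63 c=0 d=-41/567
  seg 1: a=-2 b=-208/63 c=-41/63 d=20/21
  seg 2: a=-5 b=-110/63 c=139/63 d=-139/567
S(19/4) = -331/64

Δ: Δ0=-2, Δ1=-3, Δ2=8/3
row 1: diag=8, rhs=-6; c'=1/8, d'=-3/4
row 2: denom=8−1·1/8=63/8; d'=(34−1·-3/4)/(63/8)=278/63
back: M2=278/63
back: M1=-3/4−1/8·278/63=-82/63
M: M0=0, M1=-82/63, M2=278/63, M3=0
seg 0: a=4, c=M0/2=0, d=(M1−M0)/(6·3)=-41/567, b=Δ0−h0·(2M0+M1)/6=-85/63
seg 1: a=-2, c=M1/2=-41/63, d=(M2−M1)/(6·1)=20/21, b=Δ1−h1·(2M1+M2)/6=-208/63
seg 2: a=-5, c=M2/2=139/63, d=(M3−M2)/(6·3)=-139/567, b=Δ2−h2·(2M2+M3)/6=-110/63
t_q=19/4 → seg 2, τ=3/4; S=-5+-110/63·τ+139/63·τ²+-139/567·τ³=-331/64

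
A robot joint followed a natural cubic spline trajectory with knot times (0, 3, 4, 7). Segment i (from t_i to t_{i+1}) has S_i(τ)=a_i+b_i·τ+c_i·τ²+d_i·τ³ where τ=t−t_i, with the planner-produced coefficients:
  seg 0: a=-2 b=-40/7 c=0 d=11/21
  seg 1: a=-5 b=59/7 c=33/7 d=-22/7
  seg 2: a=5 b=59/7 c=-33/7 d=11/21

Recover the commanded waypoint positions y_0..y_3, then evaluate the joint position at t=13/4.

y_0=-2 y_1=-5 y_2=5 y_3=2
S(13/4) = -593/224

y_0 = S_0(0) = a_0 = -2
y_1 = S_1(0) = a_1 = -5
y_2 = S_2(0) = a_2 = 5
y_3 = S_2(3) = 2
t_q=13/4 is in segment 1 (τ=1/4); S_1(τ)=-593/224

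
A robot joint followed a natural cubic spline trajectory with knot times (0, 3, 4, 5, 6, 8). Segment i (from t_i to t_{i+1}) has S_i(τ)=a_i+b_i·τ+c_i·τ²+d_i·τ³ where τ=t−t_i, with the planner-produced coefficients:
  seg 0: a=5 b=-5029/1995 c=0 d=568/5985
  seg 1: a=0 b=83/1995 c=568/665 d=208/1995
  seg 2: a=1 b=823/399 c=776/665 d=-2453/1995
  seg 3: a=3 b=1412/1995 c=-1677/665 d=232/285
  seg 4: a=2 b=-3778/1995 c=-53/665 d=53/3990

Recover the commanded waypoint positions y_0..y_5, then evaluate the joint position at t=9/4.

y_0 = S_0(0) = a_0 = 5
y_1 = S_1(0) = a_1 = 0
y_2 = S_2(0) = a_2 = 1
y_3 = S_3(0) = a_3 = 3
y_4 = S_4(0) = a_4 = 2
y_5 = S_4(2) = -2
t_q=9/4 is in segment 0 (τ=9/4); S_0(τ)=311/760

y_0=5 y_1=0 y_2=1 y_3=3 y_4=2 y_5=-2
S(9/4) = 311/760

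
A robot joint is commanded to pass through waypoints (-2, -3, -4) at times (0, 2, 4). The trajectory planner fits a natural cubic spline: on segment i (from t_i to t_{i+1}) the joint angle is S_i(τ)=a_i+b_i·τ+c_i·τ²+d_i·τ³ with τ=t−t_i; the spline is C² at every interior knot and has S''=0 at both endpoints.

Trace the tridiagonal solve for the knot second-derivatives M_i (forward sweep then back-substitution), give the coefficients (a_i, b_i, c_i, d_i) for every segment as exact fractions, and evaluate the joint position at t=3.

  seg 0: a=-2 b=-1/2 c=0 d=0
  seg 1: a=-3 b=-1/2 c=0 d=0
S(3) = -7/2

Δ: Δ0=-1/2, Δ1=-1/2
row 1: diag=8, rhs=0; c'=1/4, d'=0
back: M1=0
M: M0=0, M1=0, M2=0
seg 0: a=-2, c=M0/2=0, d=(M1−M0)/(6·2)=0, b=Δ0−h0·(2M0+M1)/6=-1/2
seg 1: a=-3, c=M1/2=0, d=(M2−M1)/(6·2)=0, b=Δ1−h1·(2M1+M2)/6=-1/2
t_q=3 → seg 1, τ=1; S=-3+-1/2·τ+0·τ²+0·τ³=-7/2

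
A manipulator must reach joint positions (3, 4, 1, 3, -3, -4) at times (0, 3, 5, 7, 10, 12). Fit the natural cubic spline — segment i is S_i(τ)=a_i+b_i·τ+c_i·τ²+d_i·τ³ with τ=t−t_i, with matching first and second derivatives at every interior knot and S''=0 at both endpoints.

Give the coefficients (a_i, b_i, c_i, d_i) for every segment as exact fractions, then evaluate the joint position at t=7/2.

Δ: Δ0=1/3, Δ1=-3/2, Δ2=1, Δ3=-2, Δ4=-1/2
row 1: diag=10, rhs=-11; c'=1/5, d'=-11/10
row 2: denom=8−2·1/5=38/5; d'=(15−2·-11/10)/(38/5)=43/19
row 3: denom=10−2·5/19=180/19; d'=(-18−2·43/19)/(180/19)=-107/45
row 4: denom=10−3·19/60=181/20; d'=(9−3·-107/45)/(181/20)=968/543
back: M4=968/543
back: M3=-107/45−19/60·968/543=-4793/1629
back: M2=43/19−5/19·-4793/1629=4948/1629
back: M1=-11/10−1/5·4948/1629=-5563/3258
M: M0=0, M1=-5563/3258, M2=4948/1629, M3=-4793/1629, M4=968/543, M5=0
seg 0: a=3, c=M0/2=0, d=(M1−M0)/(6·3)=-5563/58644, b=Δ0−h0·(2M0+M1)/6=7735/6516
seg 1: a=4, c=M1/2=-5563/6516, d=(M2−M1)/(6·2)=5153/13032, b=Δ1−h1·(2M1+M2)/6=-4477/3258
seg 2: a=1, c=M2/2=2474/1629, d=(M3−M2)/(6·2)=-3247/6516, b=Δ2−h2·(2M2+M3)/6=-8/181
seg 3: a=3, c=M3/2=-4793/3258, d=(M4−M3)/(6·3)=7697/29322, b=Δ3−h3·(2M3+M4)/6=83/1629
seg 4: a=-3, c=M4/2=484/543, d=(M5−M4)/(6·2)=-242/1629, b=Δ4−h4·(2M4+M5)/6=-5501/3258
t_q=7/2 → seg 1, τ=1/2; S=4+-4477/3258·τ+-5563/6516·τ²+5153/13032·τ³=36477/11584

  seg 0: a=3 b=7735/6516 c=0 d=-5563/58644
  seg 1: a=4 b=-4477/3258 c=-5563/6516 d=5153/13032
  seg 2: a=1 b=-8/181 c=2474/1629 d=-3247/6516
  seg 3: a=3 b=83/1629 c=-4793/3258 d=7697/29322
  seg 4: a=-3 b=-5501/3258 c=484/543 d=-242/1629
S(7/2) = 36477/11584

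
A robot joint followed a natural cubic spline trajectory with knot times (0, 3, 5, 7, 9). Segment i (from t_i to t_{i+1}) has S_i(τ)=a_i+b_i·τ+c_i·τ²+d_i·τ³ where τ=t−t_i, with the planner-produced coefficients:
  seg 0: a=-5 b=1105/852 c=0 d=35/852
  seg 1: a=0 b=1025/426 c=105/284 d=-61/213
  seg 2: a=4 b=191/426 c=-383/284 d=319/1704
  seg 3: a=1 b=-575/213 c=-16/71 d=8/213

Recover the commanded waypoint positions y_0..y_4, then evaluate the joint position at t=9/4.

y_0=-5 y_1=0 y_2=4 y_3=1 y_4=-5
S(9/4) = -29335/18176

y_0 = S_0(0) = a_0 = -5
y_1 = S_1(0) = a_1 = 0
y_2 = S_2(0) = a_2 = 4
y_3 = S_3(0) = a_3 = 1
y_4 = S_3(2) = -5
t_q=9/4 is in segment 0 (τ=9/4); S_0(τ)=-29335/18176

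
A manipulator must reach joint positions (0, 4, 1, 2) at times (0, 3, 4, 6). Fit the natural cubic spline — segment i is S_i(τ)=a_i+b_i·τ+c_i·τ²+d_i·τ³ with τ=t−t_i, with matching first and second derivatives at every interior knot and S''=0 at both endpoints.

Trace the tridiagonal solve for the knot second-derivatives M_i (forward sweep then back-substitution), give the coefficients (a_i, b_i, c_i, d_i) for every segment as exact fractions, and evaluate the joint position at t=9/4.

  seg 0: a=0 b=907/282 c=0 d=-59/282
  seg 1: a=4 b=-343/141 c=-177/94 d=371/282
  seg 2: a=1 b=-635/282 c=97/47 d=-97/282
S(9/4) = 29199/6016

Δ: Δ0=4/3, Δ1=-3, Δ2=1/2
row 1: diag=8, rhs=-26; c'=1/8, d'=-13/4
row 2: denom=6−1·1/8=47/8; d'=(21−1·-13/4)/(47/8)=194/47
back: M2=194/47
back: M1=-13/4−1/8·194/47=-177/47
M: M0=0, M1=-177/47, M2=194/47, M3=0
seg 0: a=0, c=M0/2=0, d=(M1−M0)/(6·3)=-59/282, b=Δ0−h0·(2M0+M1)/6=907/282
seg 1: a=4, c=M1/2=-177/94, d=(M2−M1)/(6·1)=371/282, b=Δ1−h1·(2M1+M2)/6=-343/141
seg 2: a=1, c=M2/2=97/47, d=(M3−M2)/(6·2)=-97/282, b=Δ2−h2·(2M2+M3)/6=-635/282
t_q=9/4 → seg 0, τ=9/4; S=0+907/282·τ+0·τ²+-59/282·τ³=29199/6016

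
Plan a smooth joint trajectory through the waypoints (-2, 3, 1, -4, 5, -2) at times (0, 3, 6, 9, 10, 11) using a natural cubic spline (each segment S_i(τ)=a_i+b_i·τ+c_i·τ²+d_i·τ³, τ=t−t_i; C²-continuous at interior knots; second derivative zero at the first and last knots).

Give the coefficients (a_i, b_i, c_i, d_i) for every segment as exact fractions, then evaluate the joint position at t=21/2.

  seg 0: a=-2 b=2248/1251 c=0 d=-163/11259
  seg 1: a=3 b=1759/1251 c=-163/1251 d=-2104/11259
  seg 2: a=1 b=-5531/1251 c=-2267/1251 d=10247/11259
  seg 3: a=-4 b=11608/1251 c=2660/417 d=-8329/1251
  seg 4: a=5 b=2581/1251 c=-5669/417 d=5669/1251
S(21/2) = 10673/3336

Δ: Δ0=5/3, Δ1=-2/3, Δ2=-5/3, Δ3=9, Δ4=-7
row 1: diag=12, rhs=-14; c'=1/4, d'=-7/6
row 2: denom=12−3·1/4=45/4; d'=(-6−3·-7/6)/(45/4)=-2/9
row 3: denom=8−3·4/15=36/5; d'=(64−3·-2/9)/(36/5)=485/54
row 4: denom=4−1·5/36=139/36; d'=(-96−1·485/54)/(139/36)=-11338/417
back: M4=-11338/417
back: M3=485/54−5/36·-11338/417=5320/417
back: M2=-2/9−4/15·5320/417=-4534/1251
back: M1=-7/6−1/4·-4534/1251=-326/1251
M: M0=0, M1=-326/1251, M2=-4534/1251, M3=5320/417, M4=-11338/417, M5=0
seg 0: a=-2, c=M0/2=0, d=(M1−M0)/(6·3)=-163/11259, b=Δ0−h0·(2M0+M1)/6=2248/1251
seg 1: a=3, c=M1/2=-163/1251, d=(M2−M1)/(6·3)=-2104/11259, b=Δ1−h1·(2M1+M2)/6=1759/1251
seg 2: a=1, c=M2/2=-2267/1251, d=(M3−M2)/(6·3)=10247/11259, b=Δ2−h2·(2M2+M3)/6=-5531/1251
seg 3: a=-4, c=M3/2=2660/417, d=(M4−M3)/(6·1)=-8329/1251, b=Δ3−h3·(2M3+M4)/6=11608/1251
seg 4: a=5, c=M4/2=-5669/417, d=(M5−M4)/(6·1)=5669/1251, b=Δ4−h4·(2M4+M5)/6=2581/1251
t_q=21/2 → seg 4, τ=1/2; S=5+2581/1251·τ+-5669/417·τ²+5669/1251·τ³=10673/3336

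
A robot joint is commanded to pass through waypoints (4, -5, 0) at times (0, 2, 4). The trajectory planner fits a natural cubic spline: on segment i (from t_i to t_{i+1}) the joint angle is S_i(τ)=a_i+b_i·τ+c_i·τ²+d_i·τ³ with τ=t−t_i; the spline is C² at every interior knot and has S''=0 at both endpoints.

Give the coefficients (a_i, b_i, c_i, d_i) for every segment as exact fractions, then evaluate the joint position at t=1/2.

  seg 0: a=4 b=-25/4 c=0 d=7/16
  seg 1: a=-5 b=-1 c=21/8 d=-7/16
S(1/2) = 119/128

Δ: Δ0=-9/2, Δ1=5/2
row 1: diag=8, rhs=42; c'=1/4, d'=21/4
back: M1=21/4
M: M0=0, M1=21/4, M2=0
seg 0: a=4, c=M0/2=0, d=(M1−M0)/(6·2)=7/16, b=Δ0−h0·(2M0+M1)/6=-25/4
seg 1: a=-5, c=M1/2=21/8, d=(M2−M1)/(6·2)=-7/16, b=Δ1−h1·(2M1+M2)/6=-1
t_q=1/2 → seg 0, τ=1/2; S=4+-25/4·τ+0·τ²+7/16·τ³=119/128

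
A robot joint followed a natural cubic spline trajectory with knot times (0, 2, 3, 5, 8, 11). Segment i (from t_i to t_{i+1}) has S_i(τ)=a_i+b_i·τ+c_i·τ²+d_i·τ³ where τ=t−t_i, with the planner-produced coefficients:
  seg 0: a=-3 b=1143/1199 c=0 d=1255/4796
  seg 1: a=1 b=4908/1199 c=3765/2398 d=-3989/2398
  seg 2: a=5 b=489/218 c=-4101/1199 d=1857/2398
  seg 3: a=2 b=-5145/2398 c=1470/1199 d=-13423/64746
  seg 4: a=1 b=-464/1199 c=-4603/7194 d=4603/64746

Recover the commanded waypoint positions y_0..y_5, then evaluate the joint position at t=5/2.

y_0=-3 y_1=1 y_2=5 y_3=2 y_4=1 y_5=-4
S(5/2) = 61989/19184

y_0 = S_0(0) = a_0 = -3
y_1 = S_1(0) = a_1 = 1
y_2 = S_2(0) = a_2 = 5
y_3 = S_3(0) = a_3 = 2
y_4 = S_4(0) = a_4 = 1
y_5 = S_4(3) = -4
t_q=5/2 is in segment 1 (τ=1/2); S_1(τ)=61989/19184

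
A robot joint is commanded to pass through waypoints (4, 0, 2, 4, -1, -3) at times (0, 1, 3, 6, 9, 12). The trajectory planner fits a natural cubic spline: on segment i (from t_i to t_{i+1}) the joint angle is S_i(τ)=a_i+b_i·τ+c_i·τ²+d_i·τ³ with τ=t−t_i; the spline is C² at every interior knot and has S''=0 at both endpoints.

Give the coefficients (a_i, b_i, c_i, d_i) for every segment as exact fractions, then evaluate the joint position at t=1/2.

  seg 0: a=4 b=-5627/1152 c=0 d=1019/1152
  seg 1: a=0 b=-1285/576 c=1019/384 d=-299/576
  seg 2: a=2 b=1241/576 c=-59/128 d=-121/10368
  seg 3: a=4 b=-1067/1152 c=-163/288 d=1103/10368
  seg 4: a=-1 b=-835/576 c=451/1152 d=-451/10368
S(1/2) = 5125/3072

Δ: Δ0=-4, Δ1=1, Δ2=2/3, Δ3=-5/3, Δ4=-2/3
row 1: diag=6, rhs=30; c'=1/3, d'=5
row 2: denom=10−2·1/3=28/3; d'=(-2−2·5)/(28/3)=-9/7
row 3: denom=12−3·9/28=309/28; d'=(-14−3·-9/7)/(309/28)=-284/309
row 4: denom=12−3·28/103=1152/103; d'=(6−3·-284/309)/(1152/103)=451/576
back: M4=451/576
back: M3=-284/309−28/103·451/576=-163/144
back: M2=-9/7−9/28·-163/144=-59/64
back: M1=5−1/3·-59/64=1019/192
M: M0=0, M1=1019/192, M2=-59/64, M3=-163/144, M4=451/576, M5=0
seg 0: a=4, c=M0/2=0, d=(M1−M0)/(6·1)=1019/1152, b=Δ0−h0·(2M0+M1)/6=-5627/1152
seg 1: a=0, c=M1/2=1019/384, d=(M2−M1)/(6·2)=-299/576, b=Δ1−h1·(2M1+M2)/6=-1285/576
seg 2: a=2, c=M2/2=-59/128, d=(M3−M2)/(6·3)=-121/10368, b=Δ2−h2·(2M2+M3)/6=1241/576
seg 3: a=4, c=M3/2=-163/288, d=(M4−M3)/(6·3)=1103/10368, b=Δ3−h3·(2M3+M4)/6=-1067/1152
seg 4: a=-1, c=M4/2=451/1152, d=(M5−M4)/(6·3)=-451/10368, b=Δ4−h4·(2M4+M5)/6=-835/576
t_q=1/2 → seg 0, τ=1/2; S=4+-5627/1152·τ+0·τ²+1019/1152·τ³=5125/3072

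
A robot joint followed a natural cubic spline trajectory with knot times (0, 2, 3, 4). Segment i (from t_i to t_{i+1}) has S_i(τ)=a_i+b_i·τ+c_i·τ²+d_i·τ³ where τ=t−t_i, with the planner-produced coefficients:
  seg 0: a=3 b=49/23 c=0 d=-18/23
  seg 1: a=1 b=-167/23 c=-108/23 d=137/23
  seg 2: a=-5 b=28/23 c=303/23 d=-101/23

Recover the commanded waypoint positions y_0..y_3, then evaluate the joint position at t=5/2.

y_0 = S_0(0) = a_0 = 3
y_1 = S_1(0) = a_1 = 1
y_2 = S_2(0) = a_2 = -5
y_3 = S_2(1) = 5
t_q=5/2 is in segment 1 (τ=1/2); S_1(τ)=-563/184

y_0=3 y_1=1 y_2=-5 y_3=5
S(5/2) = -563/184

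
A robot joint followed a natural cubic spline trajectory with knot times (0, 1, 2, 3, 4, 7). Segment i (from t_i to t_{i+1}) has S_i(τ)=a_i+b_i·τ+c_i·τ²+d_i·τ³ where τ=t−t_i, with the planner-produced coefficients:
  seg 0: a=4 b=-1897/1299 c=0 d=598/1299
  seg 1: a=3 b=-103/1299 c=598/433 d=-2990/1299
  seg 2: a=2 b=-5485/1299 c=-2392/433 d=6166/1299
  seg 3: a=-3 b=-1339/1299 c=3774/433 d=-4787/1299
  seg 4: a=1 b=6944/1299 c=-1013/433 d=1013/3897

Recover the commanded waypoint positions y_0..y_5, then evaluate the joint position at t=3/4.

y_0=4 y_1=3 y_2=2 y_3=-3 y_4=1 y_5=3
S(3/4) = 42939/13856

y_0 = S_0(0) = a_0 = 4
y_1 = S_1(0) = a_1 = 3
y_2 = S_2(0) = a_2 = 2
y_3 = S_3(0) = a_3 = -3
y_4 = S_4(0) = a_4 = 1
y_5 = S_4(3) = 3
t_q=3/4 is in segment 0 (τ=3/4); S_0(τ)=42939/13856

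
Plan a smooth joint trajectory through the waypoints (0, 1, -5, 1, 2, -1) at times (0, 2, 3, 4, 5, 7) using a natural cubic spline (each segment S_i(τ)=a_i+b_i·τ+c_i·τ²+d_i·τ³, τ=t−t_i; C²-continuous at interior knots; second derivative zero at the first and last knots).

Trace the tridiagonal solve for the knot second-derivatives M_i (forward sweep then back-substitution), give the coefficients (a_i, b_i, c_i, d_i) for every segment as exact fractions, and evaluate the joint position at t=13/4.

Δ: Δ0=1/2, Δ1=-6, Δ2=6, Δ3=1, Δ4=-3/2
row 1: diag=6, rhs=-39; c'=1/6, d'=-13/2
row 2: denom=4−1·1/6=23/6; d'=(72−1·-13/2)/(23/6)=471/23
row 3: denom=4−1·6/23=86/23; d'=(-30−1·471/23)/(86/23)=-27/2
row 4: denom=6−1·23/86=493/86; d'=(-15−1·-27/2)/(493/86)=-129/493
back: M4=-129/493
back: M3=-27/2−23/86·-129/493=-6621/493
back: M2=471/23−6/23·-6621/493=11823/493
back: M1=-13/2−1/6·11823/493=-5175/493
M: M0=0, M1=-5175/493, M2=11823/493, M3=-6621/493, M4=-129/493, M5=0
seg 0: a=0, c=M0/2=0, d=(M1−M0)/(6·2)=-1725/1972, b=Δ0−h0·(2M0+M1)/6=3943/986
seg 1: a=1, c=M1/2=-5175/986, d=(M2−M1)/(6·1)=2833/493, b=Δ1−h1·(2M1+M2)/6=-6407/986
seg 2: a=-5, c=M2/2=11823/986, d=(M3−M2)/(6·1)=-106/17, b=Δ2−h2·(2M2+M3)/6=241/986
seg 3: a=1, c=M3/2=-6621/986, d=(M4−M3)/(6·1)=1082/493, b=Δ3−h3·(2M3+M4)/6=5443/986
seg 4: a=2, c=M4/2=-129/986, d=(M5−M4)/(6·2)=43/1972, b=Δ4−h4·(2M4+M5)/6=-1307/986
t_q=13/4 → seg 2, τ=1/4; S=-5+241/986·τ+11823/986·τ²+-106/17·τ³=-33815/7888

  seg 0: a=0 b=3943/986 c=0 d=-1725/1972
  seg 1: a=1 b=-6407/986 c=-5175/986 d=2833/493
  seg 2: a=-5 b=241/986 c=11823/986 d=-106/17
  seg 3: a=1 b=5443/986 c=-6621/986 d=1082/493
  seg 4: a=2 b=-1307/986 c=-129/986 d=43/1972
S(13/4) = -33815/7888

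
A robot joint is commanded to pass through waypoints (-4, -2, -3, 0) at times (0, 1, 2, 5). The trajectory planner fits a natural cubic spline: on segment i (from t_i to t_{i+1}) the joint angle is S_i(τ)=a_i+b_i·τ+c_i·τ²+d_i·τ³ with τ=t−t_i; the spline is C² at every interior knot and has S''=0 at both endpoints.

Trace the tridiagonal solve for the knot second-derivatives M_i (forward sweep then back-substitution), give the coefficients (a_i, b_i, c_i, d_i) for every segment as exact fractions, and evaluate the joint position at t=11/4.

Δ: Δ0=2, Δ1=-1, Δ2=1
row 1: diag=4, rhs=-18; c'=1/4, d'=-9/2
row 2: denom=8−1·1/4=31/4; d'=(12−1·-9/2)/(31/4)=66/31
back: M2=66/31
back: M1=-9/2−1/4·66/31=-156/31
M: M0=0, M1=-156/31, M2=66/31, M3=0
seg 0: a=-4, c=M0/2=0, d=(M1−M0)/(6·1)=-26/31, b=Δ0−h0·(2M0+M1)/6=88/31
seg 1: a=-2, c=M1/2=-78/31, d=(M2−M1)/(6·1)=37/31, b=Δ1−h1·(2M1+M2)/6=10/31
seg 2: a=-3, c=M2/2=33/31, d=(M3−M2)/(6·3)=-11/93, b=Δ2−h2·(2M2+M3)/6=-35/31
t_q=11/4 → seg 2, τ=3/4; S=-3+-35/31·τ+33/31·τ²+-11/93·τ³=-6543/1984

  seg 0: a=-4 b=88/31 c=0 d=-26/31
  seg 1: a=-2 b=10/31 c=-78/31 d=37/31
  seg 2: a=-3 b=-35/31 c=33/31 d=-11/93
S(11/4) = -6543/1984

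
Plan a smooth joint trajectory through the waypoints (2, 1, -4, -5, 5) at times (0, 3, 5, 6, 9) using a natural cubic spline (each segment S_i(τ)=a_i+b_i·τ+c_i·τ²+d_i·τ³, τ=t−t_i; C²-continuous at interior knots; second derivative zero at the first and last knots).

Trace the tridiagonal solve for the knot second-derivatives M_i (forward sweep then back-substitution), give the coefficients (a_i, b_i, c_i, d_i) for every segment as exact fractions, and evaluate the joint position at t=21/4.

Δ: Δ0=-1/3, Δ1=-5/2, Δ2=-1, Δ3=10/3
row 1: diag=10, rhs=-13; c'=1/5, d'=-13/10
row 2: denom=6−2·1/5=28/5; d'=(9−2·-13/10)/(28/5)=29/14
row 3: denom=8−1·5/28=219/28; d'=(26−1·29/14)/(219/28)=670/219
back: M3=670/219
back: M2=29/14−5/28·670/219=334/219
back: M1=-13/10−1/5·334/219=-703/438
M: M0=0, M1=-703/438, M2=334/219, M3=670/219, M4=0
seg 0: a=2, c=M0/2=0, d=(M1−M0)/(6·3)=-703/7884, b=Δ0−h0·(2M0+M1)/6=137/292
seg 1: a=1, c=M1/2=-703/876, d=(M2−M1)/(6·2)=457/1752, b=Δ1−h1·(2M1+M2)/6=-283/146
seg 2: a=-4, c=M2/2=167/219, d=(M3−M2)/(6·1)=56/219, b=Δ2−h2·(2M2+M3)/6=-442/219
seg 3: a=-5, c=M3/2=335/219, d=(M4−M3)/(6·3)=-335/1971, b=Δ3−h3·(2M3+M4)/6=20/73
t_q=21/4 → seg 2, τ=1/4; S=-4+-442/219·τ+167/219·τ²+56/219·τ³=-5201/1168

  seg 0: a=2 b=137/292 c=0 d=-703/7884
  seg 1: a=1 b=-283/146 c=-703/876 d=457/1752
  seg 2: a=-4 b=-442/219 c=167/219 d=56/219
  seg 3: a=-5 b=20/73 c=335/219 d=-335/1971
S(21/4) = -5201/1168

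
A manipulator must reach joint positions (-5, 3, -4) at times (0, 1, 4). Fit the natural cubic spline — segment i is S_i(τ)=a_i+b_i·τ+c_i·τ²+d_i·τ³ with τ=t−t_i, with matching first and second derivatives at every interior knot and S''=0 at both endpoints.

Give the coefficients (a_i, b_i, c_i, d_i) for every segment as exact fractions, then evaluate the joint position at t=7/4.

Δ: Δ0=8, Δ1=-7/3
row 1: diag=8, rhs=-62; c'=3/8, d'=-31/4
back: M1=-31/4
M: M0=0, M1=-31/4, M2=0
seg 0: a=-5, c=M0/2=0, d=(M1−M0)/(6·1)=-31/24, b=Δ0−h0·(2M0+M1)/6=223/24
seg 1: a=3, c=M1/2=-31/8, d=(M2−M1)/(6·3)=31/72, b=Δ1−h1·(2M1+M2)/6=65/12
t_q=7/4 → seg 1, τ=3/4; S=3+65/12·τ+-31/8·τ²+31/72·τ³=2593/512

  seg 0: a=-5 b=223/24 c=0 d=-31/24
  seg 1: a=3 b=65/12 c=-31/8 d=31/72
S(7/4) = 2593/512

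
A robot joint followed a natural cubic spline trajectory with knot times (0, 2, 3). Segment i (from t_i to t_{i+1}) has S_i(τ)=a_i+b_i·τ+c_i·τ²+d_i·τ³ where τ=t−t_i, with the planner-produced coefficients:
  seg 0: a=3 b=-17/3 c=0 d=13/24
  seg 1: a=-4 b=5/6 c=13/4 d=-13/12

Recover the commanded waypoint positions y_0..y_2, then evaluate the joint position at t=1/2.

y_0 = S_0(0) = a_0 = 3
y_1 = S_1(0) = a_1 = -4
y_2 = S_1(1) = -1
t_q=1/2 is in segment 0 (τ=1/2); S_0(τ)=15/64

y_0=3 y_1=-4 y_2=-1
S(1/2) = 15/64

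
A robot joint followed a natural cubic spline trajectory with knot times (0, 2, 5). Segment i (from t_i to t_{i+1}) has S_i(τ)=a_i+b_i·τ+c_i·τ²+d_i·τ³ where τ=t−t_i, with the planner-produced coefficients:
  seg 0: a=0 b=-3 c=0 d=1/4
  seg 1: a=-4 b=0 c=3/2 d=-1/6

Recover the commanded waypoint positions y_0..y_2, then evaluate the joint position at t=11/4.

y_0 = S_0(0) = a_0 = 0
y_1 = S_1(0) = a_1 = -4
y_2 = S_1(3) = 5
t_q=11/4 is in segment 1 (τ=3/4); S_1(τ)=-413/128

y_0=0 y_1=-4 y_2=5
S(11/4) = -413/128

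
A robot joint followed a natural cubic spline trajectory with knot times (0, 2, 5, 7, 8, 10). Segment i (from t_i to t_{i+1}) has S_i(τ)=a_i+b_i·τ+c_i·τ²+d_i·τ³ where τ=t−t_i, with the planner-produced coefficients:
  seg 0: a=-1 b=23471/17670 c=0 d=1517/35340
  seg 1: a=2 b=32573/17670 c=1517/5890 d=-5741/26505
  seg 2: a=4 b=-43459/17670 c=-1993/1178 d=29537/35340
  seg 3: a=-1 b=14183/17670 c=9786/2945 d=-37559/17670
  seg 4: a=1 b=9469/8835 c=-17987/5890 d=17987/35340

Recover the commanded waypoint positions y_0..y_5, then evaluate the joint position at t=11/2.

y_0=-1 y_1=2 y_2=4 y_3=-1 y_4=1 y_5=-5
S(11/2) = 46211/18848

y_0 = S_0(0) = a_0 = -1
y_1 = S_1(0) = a_1 = 2
y_2 = S_2(0) = a_2 = 4
y_3 = S_3(0) = a_3 = -1
y_4 = S_4(0) = a_4 = 1
y_5 = S_4(2) = -5
t_q=11/2 is in segment 2 (τ=1/2); S_2(τ)=46211/18848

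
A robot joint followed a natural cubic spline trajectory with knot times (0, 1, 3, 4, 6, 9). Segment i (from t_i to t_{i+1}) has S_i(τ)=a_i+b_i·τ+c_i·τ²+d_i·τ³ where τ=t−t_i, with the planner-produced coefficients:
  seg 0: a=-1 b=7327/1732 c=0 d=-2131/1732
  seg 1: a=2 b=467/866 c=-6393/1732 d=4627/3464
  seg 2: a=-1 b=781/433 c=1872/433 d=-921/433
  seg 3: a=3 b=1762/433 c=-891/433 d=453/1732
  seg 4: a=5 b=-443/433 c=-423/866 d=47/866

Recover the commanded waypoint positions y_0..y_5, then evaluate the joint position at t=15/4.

y_0 = S_0(0) = a_0 = -1
y_1 = S_1(0) = a_1 = 2
y_2 = S_2(0) = a_2 = -1
y_3 = S_3(0) = a_3 = 3
y_4 = S_4(0) = a_4 = 5
y_5 = S_4(3) = -1
t_q=15/4 is in segment 2 (τ=3/4); S_2(τ)=52301/27712

y_0=-1 y_1=2 y_2=-1 y_3=3 y_4=5 y_5=-1
S(15/4) = 52301/27712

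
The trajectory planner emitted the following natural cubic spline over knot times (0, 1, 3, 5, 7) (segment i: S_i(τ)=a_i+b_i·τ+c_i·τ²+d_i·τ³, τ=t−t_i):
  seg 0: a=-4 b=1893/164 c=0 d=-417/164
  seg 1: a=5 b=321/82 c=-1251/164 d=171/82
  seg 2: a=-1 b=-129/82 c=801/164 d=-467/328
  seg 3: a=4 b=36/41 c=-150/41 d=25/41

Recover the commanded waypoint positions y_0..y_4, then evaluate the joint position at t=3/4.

y_0 = S_0(0) = a_0 = -4
y_1 = S_1(0) = a_1 = 5
y_2 = S_2(0) = a_2 = -1
y_3 = S_3(0) = a_3 = 4
y_4 = S_3(2) = -4
t_q=3/4 is in segment 0 (τ=3/4); S_0(τ)=37621/10496

y_0=-4 y_1=5 y_2=-1 y_3=4 y_4=-4
S(3/4) = 37621/10496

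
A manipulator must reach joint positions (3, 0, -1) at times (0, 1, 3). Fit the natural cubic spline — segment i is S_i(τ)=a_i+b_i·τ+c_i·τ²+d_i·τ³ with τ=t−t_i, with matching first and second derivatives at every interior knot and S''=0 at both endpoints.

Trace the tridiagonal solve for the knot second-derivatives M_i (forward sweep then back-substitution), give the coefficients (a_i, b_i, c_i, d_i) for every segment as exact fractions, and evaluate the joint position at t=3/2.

Δ: Δ0=-3, Δ1=-1/2
row 1: diag=6, rhs=15; c'=1/3, d'=5/2
back: M1=5/2
M: M0=0, M1=5/2, M2=0
seg 0: a=3, c=M0/2=0, d=(M1−M0)/(6·1)=5/12, b=Δ0−h0·(2M0+M1)/6=-41/12
seg 1: a=0, c=M1/2=5/4, d=(M2−M1)/(6·2)=-5/24, b=Δ1−h1·(2M1+M2)/6=-13/6
t_q=3/2 → seg 1, τ=1/2; S=0+-13/6·τ+5/4·τ²+-5/24·τ³=-51/64

  seg 0: a=3 b=-41/12 c=0 d=5/12
  seg 1: a=0 b=-13/6 c=5/4 d=-5/24
S(3/2) = -51/64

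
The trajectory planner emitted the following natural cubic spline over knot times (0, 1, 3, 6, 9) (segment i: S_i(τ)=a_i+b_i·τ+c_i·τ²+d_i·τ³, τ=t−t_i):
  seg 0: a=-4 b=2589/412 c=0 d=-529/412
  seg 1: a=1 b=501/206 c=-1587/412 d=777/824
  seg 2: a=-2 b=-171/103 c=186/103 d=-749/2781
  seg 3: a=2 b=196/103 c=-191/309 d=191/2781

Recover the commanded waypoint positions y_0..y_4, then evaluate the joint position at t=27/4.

y_0=-4 y_1=1 y_2=-2 y_3=2 y_4=4
S(27/4) = 20491/6592

y_0 = S_0(0) = a_0 = -4
y_1 = S_1(0) = a_1 = 1
y_2 = S_2(0) = a_2 = -2
y_3 = S_3(0) = a_3 = 2
y_4 = S_3(3) = 4
t_q=27/4 is in segment 3 (τ=3/4); S_3(τ)=20491/6592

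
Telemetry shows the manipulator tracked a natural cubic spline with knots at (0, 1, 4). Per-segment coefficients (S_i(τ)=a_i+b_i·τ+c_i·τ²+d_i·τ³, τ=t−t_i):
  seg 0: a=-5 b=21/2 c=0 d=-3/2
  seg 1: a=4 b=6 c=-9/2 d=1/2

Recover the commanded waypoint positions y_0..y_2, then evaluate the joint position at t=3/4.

y_0 = S_0(0) = a_0 = -5
y_1 = S_1(0) = a_1 = 4
y_2 = S_1(3) = -5
t_q=3/4 is in segment 0 (τ=3/4); S_0(τ)=287/128

y_0=-5 y_1=4 y_2=-5
S(3/4) = 287/128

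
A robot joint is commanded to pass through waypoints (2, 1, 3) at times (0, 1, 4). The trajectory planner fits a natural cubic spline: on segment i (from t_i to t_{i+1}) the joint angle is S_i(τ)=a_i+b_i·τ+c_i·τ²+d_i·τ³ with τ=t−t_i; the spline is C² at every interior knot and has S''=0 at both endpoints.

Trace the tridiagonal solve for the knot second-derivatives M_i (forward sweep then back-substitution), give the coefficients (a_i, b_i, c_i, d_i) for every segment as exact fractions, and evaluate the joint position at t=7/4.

Δ: Δ0=-1, Δ1=2/3
row 1: diag=8, rhs=10; c'=3/8, d'=5/4
back: M1=5/4
M: M0=0, M1=5/4, M2=0
seg 0: a=2, c=M0/2=0, d=(M1−M0)/(6·1)=5/24, b=Δ0−h0·(2M0+M1)/6=-29/24
seg 1: a=1, c=M1/2=5/8, d=(M2−M1)/(6·3)=-5/72, b=Δ1−h1·(2M1+M2)/6=-7/12
t_q=7/4 → seg 1, τ=3/4; S=1+-7/12·τ+5/8·τ²+-5/72·τ³=453/512

  seg 0: a=2 b=-29/24 c=0 d=5/24
  seg 1: a=1 b=-7/12 c=5/8 d=-5/72
S(7/4) = 453/512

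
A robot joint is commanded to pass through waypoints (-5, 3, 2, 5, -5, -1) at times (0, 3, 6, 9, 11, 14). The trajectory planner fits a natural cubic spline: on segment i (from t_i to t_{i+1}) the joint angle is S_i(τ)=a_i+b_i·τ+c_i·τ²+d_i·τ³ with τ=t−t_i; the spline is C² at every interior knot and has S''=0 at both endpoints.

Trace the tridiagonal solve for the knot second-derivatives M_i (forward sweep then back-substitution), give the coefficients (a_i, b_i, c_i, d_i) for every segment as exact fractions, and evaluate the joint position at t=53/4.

Δ: Δ0=8/3, Δ1=-1/3, Δ2=1, Δ3=-5, Δ4=4/3
row 1: diag=12, rhs=-18; c'=1/4, d'=-3/2
row 2: denom=12−3·1/4=45/4; d'=(8−3·-3/2)/(45/4)=10/9
row 3: denom=10−3·4/15=46/5; d'=(-36−3·10/9)/(46/5)=-295/69
row 4: denom=10−2·5/23=220/23; d'=(38−2·-295/69)/(220/23)=73/15
back: M4=73/15
back: M3=-295/69−5/23·73/15=-16/3
back: M2=10/9−4/15·-16/3=38/15
back: M1=-3/2−1/4·38/15=-32/15
M: M0=0, M1=-32/15, M2=38/15, M3=-16/3, M4=73/15, M5=0
seg 0: a=-5, c=M0/2=0, d=(M1−M0)/(6·3)=-16/135, b=Δ0−h0·(2M0+M1)/6=56/15
seg 1: a=3, c=M1/2=-16/15, d=(M2−M1)/(6·3)=7/27, b=Δ1−h1·(2M1+M2)/6=8/15
seg 2: a=2, c=M2/2=19/15, d=(M3−M2)/(6·3)=-59/135, b=Δ2−h2·(2M2+M3)/6=17/15
seg 3: a=5, c=M3/2=-8/3, d=(M4−M3)/(6·2)=17/20, b=Δ3−h3·(2M3+M4)/6=-46/15
seg 4: a=-5, c=M4/2=73/30, d=(M5−M4)/(6·3)=-73/270, b=Δ4−h4·(2M4+M5)/6=-53/15
t_q=53/4 → seg 4, τ=9/4; S=-5+-53/15·τ+73/30·τ²+-73/270·τ³=-475/128

  seg 0: a=-5 b=56/15 c=0 d=-16/135
  seg 1: a=3 b=8/15 c=-16/15 d=7/27
  seg 2: a=2 b=17/15 c=19/15 d=-59/135
  seg 3: a=5 b=-46/15 c=-8/3 d=17/20
  seg 4: a=-5 b=-53/15 c=73/30 d=-73/270
S(53/4) = -475/128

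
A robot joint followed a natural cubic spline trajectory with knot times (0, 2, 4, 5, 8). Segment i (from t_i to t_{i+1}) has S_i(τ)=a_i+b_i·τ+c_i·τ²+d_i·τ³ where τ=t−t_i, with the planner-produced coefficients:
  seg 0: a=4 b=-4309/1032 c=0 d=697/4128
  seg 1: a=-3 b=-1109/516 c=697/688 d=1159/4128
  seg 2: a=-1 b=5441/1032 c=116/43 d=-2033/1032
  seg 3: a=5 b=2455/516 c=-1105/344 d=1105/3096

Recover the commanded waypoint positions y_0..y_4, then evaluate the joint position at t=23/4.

y_0=4 y_1=-3 y_2=-1 y_3=5 y_4=0
S(23/4) = 152175/22016

y_0 = S_0(0) = a_0 = 4
y_1 = S_1(0) = a_1 = -3
y_2 = S_2(0) = a_2 = -1
y_3 = S_3(0) = a_3 = 5
y_4 = S_3(3) = 0
t_q=23/4 is in segment 3 (τ=3/4); S_3(τ)=152175/22016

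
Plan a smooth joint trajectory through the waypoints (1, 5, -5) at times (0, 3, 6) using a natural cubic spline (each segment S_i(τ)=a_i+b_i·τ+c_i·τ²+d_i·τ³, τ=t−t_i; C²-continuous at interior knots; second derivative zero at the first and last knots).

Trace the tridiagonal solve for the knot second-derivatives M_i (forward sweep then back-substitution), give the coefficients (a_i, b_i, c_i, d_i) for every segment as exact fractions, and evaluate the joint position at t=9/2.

  seg 0: a=1 b=5/2 c=0 d=-7/54
  seg 1: a=5 b=-1 c=-7/6 d=7/54
S(9/2) = 21/16

Δ: Δ0=4/3, Δ1=-10/3
row 1: diag=12, rhs=-28; c'=1/4, d'=-7/3
back: M1=-7/3
M: M0=0, M1=-7/3, M2=0
seg 0: a=1, c=M0/2=0, d=(M1−M0)/(6·3)=-7/54, b=Δ0−h0·(2M0+M1)/6=5/2
seg 1: a=5, c=M1/2=-7/6, d=(M2−M1)/(6·3)=7/54, b=Δ1−h1·(2M1+M2)/6=-1
t_q=9/2 → seg 1, τ=3/2; S=5+-1·τ+-7/6·τ²+7/54·τ³=21/16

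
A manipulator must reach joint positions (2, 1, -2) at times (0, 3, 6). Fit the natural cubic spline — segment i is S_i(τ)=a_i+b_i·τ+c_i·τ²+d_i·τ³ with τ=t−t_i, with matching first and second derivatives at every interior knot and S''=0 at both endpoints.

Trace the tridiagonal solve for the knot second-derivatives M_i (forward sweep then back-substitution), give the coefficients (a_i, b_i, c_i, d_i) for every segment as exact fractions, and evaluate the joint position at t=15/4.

Δ: Δ0=-1/3, Δ1=-1
row 1: diag=12, rhs=-4; c'=1/4, d'=-1/3
back: M1=-1/3
M: M0=0, M1=-1/3, M2=0
seg 0: a=2, c=M0/2=0, d=(M1−M0)/(6·3)=-1/54, b=Δ0−h0·(2M0+M1)/6=-1/6
seg 1: a=1, c=M1/2=-1/6, d=(M2−M1)/(6·3)=1/54, b=Δ1−h1·(2M1+M2)/6=-2/3
t_q=15/4 → seg 1, τ=3/4; S=1+-2/3·τ+-1/6·τ²+1/54·τ³=53/128

  seg 0: a=2 b=-1/6 c=0 d=-1/54
  seg 1: a=1 b=-2/3 c=-1/6 d=1/54
S(15/4) = 53/128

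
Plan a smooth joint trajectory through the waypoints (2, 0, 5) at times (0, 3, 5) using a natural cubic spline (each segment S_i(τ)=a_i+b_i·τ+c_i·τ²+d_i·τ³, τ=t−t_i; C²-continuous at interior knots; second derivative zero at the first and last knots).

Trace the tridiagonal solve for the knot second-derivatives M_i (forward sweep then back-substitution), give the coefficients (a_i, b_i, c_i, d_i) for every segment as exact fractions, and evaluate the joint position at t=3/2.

  seg 0: a=2 b=-97/60 c=0 d=19/180
  seg 1: a=0 b=37/30 c=19/20 d=-19/120
S(3/2) = -11/160

Δ: Δ0=-2/3, Δ1=5/2
row 1: diag=10, rhs=19; c'=1/5, d'=19/10
back: M1=19/10
M: M0=0, M1=19/10, M2=0
seg 0: a=2, c=M0/2=0, d=(M1−M0)/(6·3)=19/180, b=Δ0−h0·(2M0+M1)/6=-97/60
seg 1: a=0, c=M1/2=19/20, d=(M2−M1)/(6·2)=-19/120, b=Δ1−h1·(2M1+M2)/6=37/30
t_q=3/2 → seg 0, τ=3/2; S=2+-97/60·τ+0·τ²+19/180·τ³=-11/160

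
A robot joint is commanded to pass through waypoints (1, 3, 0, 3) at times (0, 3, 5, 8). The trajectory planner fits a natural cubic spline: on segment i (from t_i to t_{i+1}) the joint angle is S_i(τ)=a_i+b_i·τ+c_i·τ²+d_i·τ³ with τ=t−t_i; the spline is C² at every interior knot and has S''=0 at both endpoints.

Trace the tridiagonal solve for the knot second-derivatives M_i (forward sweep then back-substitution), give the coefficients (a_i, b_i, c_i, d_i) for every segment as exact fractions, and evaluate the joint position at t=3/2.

Δ: Δ0=2/3, Δ1=-3/2, Δ2=1
row 1: diag=10, rhs=-13; c'=1/5, d'=-13/10
row 2: denom=10−2·1/5=48/5; d'=(15−2·-13/10)/(48/5)=11/6
back: M2=11/6
back: M1=-13/10−1/5·11/6=-5/3
M: M0=0, M1=-5/3, M2=11/6, M3=0
seg 0: a=1, c=M0/2=0, d=(M1−M0)/(6·3)=-5/54, b=Δ0−h0·(2M0+M1)/6=3/2
seg 1: a=3, c=M1/2=-5/6, d=(M2−M1)/(6·2)=7/24, b=Δ1−h1·(2M1+M2)/6=-1
seg 2: a=0, c=M2/2=11/12, d=(M3−M2)/(6·3)=-11/108, b=Δ2−h2·(2M2+M3)/6=-5/6
t_q=3/2 → seg 0, τ=3/2; S=1+3/2·τ+0·τ²+-5/54·τ³=47/16

  seg 0: a=1 b=3/2 c=0 d=-5/54
  seg 1: a=3 b=-1 c=-5/6 d=7/24
  seg 2: a=0 b=-5/6 c=11/12 d=-11/108
S(3/2) = 47/16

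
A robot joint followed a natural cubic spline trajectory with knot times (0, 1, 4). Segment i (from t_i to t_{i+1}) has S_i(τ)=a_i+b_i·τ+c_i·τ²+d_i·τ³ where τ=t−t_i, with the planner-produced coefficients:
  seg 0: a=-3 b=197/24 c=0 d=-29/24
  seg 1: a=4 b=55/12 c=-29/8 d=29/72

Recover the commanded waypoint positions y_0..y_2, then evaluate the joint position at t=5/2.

y_0=-3 y_1=4 y_2=-4
S(5/2) = 261/64

y_0 = S_0(0) = a_0 = -3
y_1 = S_1(0) = a_1 = 4
y_2 = S_1(3) = -4
t_q=5/2 is in segment 1 (τ=3/2); S_1(τ)=261/64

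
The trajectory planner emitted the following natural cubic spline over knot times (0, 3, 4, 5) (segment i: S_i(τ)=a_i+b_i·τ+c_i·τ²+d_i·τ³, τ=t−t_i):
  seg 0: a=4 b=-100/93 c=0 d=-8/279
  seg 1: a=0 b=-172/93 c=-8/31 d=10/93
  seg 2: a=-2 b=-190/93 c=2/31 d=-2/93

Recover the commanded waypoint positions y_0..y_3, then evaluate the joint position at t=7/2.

y_0 = S_0(0) = a_0 = 4
y_1 = S_1(0) = a_1 = 0
y_2 = S_2(0) = a_2 = -2
y_3 = S_2(1) = -4
t_q=7/2 is in segment 1 (τ=1/2); S_1(τ)=-121/124

y_0=4 y_1=0 y_2=-2 y_3=-4
S(7/2) = -121/124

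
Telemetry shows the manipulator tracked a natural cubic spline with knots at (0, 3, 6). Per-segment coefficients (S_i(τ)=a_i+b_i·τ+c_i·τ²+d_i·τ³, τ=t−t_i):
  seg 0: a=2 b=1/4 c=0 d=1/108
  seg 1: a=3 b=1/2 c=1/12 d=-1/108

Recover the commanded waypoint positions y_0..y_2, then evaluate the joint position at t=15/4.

y_0=2 y_1=3 y_2=5
S(15/4) = 875/256

y_0 = S_0(0) = a_0 = 2
y_1 = S_1(0) = a_1 = 3
y_2 = S_1(3) = 5
t_q=15/4 is in segment 1 (τ=3/4); S_1(τ)=875/256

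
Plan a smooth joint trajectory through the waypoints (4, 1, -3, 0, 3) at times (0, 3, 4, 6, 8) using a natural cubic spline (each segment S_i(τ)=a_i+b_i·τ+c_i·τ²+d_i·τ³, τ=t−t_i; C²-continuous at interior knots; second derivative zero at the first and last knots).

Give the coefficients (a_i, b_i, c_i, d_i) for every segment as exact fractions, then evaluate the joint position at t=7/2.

Δ: Δ0=-1, Δ1=-4, Δ2=3/2, Δ3=3/2
row 1: diag=8, rhs=-18; c'=1/8, d'=-9/4
row 2: denom=6−1·1/8=47/8; d'=(33−1·-9/4)/(47/8)=6
row 3: denom=8−2·16/47=344/47; d'=(0−2·6)/(344/47)=-141/86
back: M3=-141/86
back: M2=6−16/47·-141/86=282/43
back: M1=-9/4−1/8·282/43=-132/43
M: M0=0, M1=-132/43, M2=282/43, M3=-141/86, M4=0
seg 0: a=4, c=M0/2=0, d=(M1−M0)/(6·3)=-22/129, b=Δ0−h0·(2M0+M1)/6=23/43
seg 1: a=1, c=M1/2=-66/43, d=(M2−M1)/(6·1)=69/43, b=Δ1−h1·(2M1+M2)/6=-175/43
seg 2: a=-3, c=M2/2=141/43, d=(M3−M2)/(6·2)=-235/344, b=Δ2−h2·(2M2+M3)/6=-100/43
seg 3: a=0, c=M3/2=-141/172, d=(M4−M3)/(6·2)=47/344, b=Δ3−h3·(2M3+M4)/6=223/86
t_q=7/2 → seg 1, τ=1/2; S=1+-175/43·τ+-66/43·τ²+69/43·τ³=-419/344

  seg 0: a=4 b=23/43 c=0 d=-22/129
  seg 1: a=1 b=-175/43 c=-66/43 d=69/43
  seg 2: a=-3 b=-100/43 c=141/43 d=-235/344
  seg 3: a=0 b=223/86 c=-141/172 d=47/344
S(7/2) = -419/344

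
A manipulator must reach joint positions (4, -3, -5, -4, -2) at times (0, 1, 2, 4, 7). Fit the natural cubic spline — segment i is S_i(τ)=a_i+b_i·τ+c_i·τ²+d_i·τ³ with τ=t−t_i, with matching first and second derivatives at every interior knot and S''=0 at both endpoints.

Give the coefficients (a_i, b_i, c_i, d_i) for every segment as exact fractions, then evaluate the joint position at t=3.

  seg 0: a=4 b=-2630/321 c=0 d=383/321
  seg 1: a=-3 b=-1481/321 c=383/107 d=-310/321
  seg 2: a=-5 b=-113/321 c=73/107 d=-329/2568
  seg 3: a=-4 b=539/642 c=-37/428 d=37/3852
S(3) = -4107/856

Δ: Δ0=-7, Δ1=-2, Δ2=1/2, Δ3=2/3
row 1: diag=4, rhs=30; c'=1/4, d'=15/2
row 2: denom=6−1·1/4=23/4; d'=(15−1·15/2)/(23/4)=30/23
row 3: denom=10−2·8/23=214/23; d'=(1−2·30/23)/(214/23)=-37/214
back: M3=-37/214
back: M2=30/23−8/23·-37/214=146/107
back: M1=15/2−1/4·146/107=766/107
M: M0=0, M1=766/107, M2=146/107, M3=-37/214, M4=0
seg 0: a=4, c=M0/2=0, d=(M1−M0)/(6·1)=383/321, b=Δ0−h0·(2M0+M1)/6=-2630/321
seg 1: a=-3, c=M1/2=383/107, d=(M2−M1)/(6·1)=-310/321, b=Δ1−h1·(2M1+M2)/6=-1481/321
seg 2: a=-5, c=M2/2=73/107, d=(M3−M2)/(6·2)=-329/2568, b=Δ2−h2·(2M2+M3)/6=-113/321
seg 3: a=-4, c=M3/2=-37/428, d=(M4−M3)/(6·3)=37/3852, b=Δ3−h3·(2M3+M4)/6=539/642
t_q=3 → seg 2, τ=1; S=-5+-113/321·τ+73/107·τ²+-329/2568·τ³=-4107/856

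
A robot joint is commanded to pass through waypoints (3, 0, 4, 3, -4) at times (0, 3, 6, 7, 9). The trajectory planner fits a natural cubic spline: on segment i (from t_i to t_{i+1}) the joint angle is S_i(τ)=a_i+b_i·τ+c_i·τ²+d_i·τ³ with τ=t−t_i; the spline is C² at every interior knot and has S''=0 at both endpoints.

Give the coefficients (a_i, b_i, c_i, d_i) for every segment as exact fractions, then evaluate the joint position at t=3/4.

Δ: Δ0=-1, Δ1=4/3, Δ2=-1, Δ3=-7/2
row 1: diag=12, rhs=14; c'=1/4, d'=7/6
row 2: denom=8−3·1/4=29/4; d'=(-14−3·7/6)/(29/4)=-70/29
row 3: denom=6−1·4/29=170/29; d'=(-15−1·-70/29)/(170/29)=-73/34
back: M3=-73/34
back: M2=-70/29−4/29·-73/34=-36/17
back: M1=7/6−1/4·-36/17=173/102
M: M0=0, M1=173/102, M2=-36/17, M3=-73/34, M4=0
seg 0: a=3, c=M0/2=0, d=(M1−M0)/(6·3)=173/1836, b=Δ0−h0·(2M0+M1)/6=-377/204
seg 1: a=0, c=M1/2=173/204, d=(M2−M1)/(6·3)=-389/1836, b=Δ1−h1·(2M1+M2)/6=71/102
seg 2: a=4, c=M2/2=-18/17, d=(M3−M2)/(6·1)=-1/204, b=Δ2−h2·(2M2+M3)/6=13/204
seg 3: a=3, c=M3/2=-73/68, d=(M4−M3)/(6·2)=73/408, b=Δ3−h3·(2M3+M4)/6=-211/102
t_q=3/4 → seg 0, τ=3/4; S=3+-377/204·τ+0·τ²+173/1836·τ³=7197/4352

  seg 0: a=3 b=-377/204 c=0 d=173/1836
  seg 1: a=0 b=71/102 c=173/204 d=-389/1836
  seg 2: a=4 b=13/204 c=-18/17 d=-1/204
  seg 3: a=3 b=-211/102 c=-73/68 d=73/408
S(3/4) = 7197/4352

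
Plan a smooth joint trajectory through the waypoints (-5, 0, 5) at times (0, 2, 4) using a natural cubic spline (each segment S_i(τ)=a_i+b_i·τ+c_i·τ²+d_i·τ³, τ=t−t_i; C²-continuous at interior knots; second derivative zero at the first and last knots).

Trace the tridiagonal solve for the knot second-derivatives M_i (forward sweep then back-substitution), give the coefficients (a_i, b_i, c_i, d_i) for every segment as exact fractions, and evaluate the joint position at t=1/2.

  seg 0: a=-5 b=5/2 c=0 d=0
  seg 1: a=0 b=5/2 c=0 d=0
S(1/2) = -15/4

Δ: Δ0=5/2, Δ1=5/2
row 1: diag=8, rhs=0; c'=1/4, d'=0
back: M1=0
M: M0=0, M1=0, M2=0
seg 0: a=-5, c=M0/2=0, d=(M1−M0)/(6·2)=0, b=Δ0−h0·(2M0+M1)/6=5/2
seg 1: a=0, c=M1/2=0, d=(M2−M1)/(6·2)=0, b=Δ1−h1·(2M1+M2)/6=5/2
t_q=1/2 → seg 0, τ=1/2; S=-5+5/2·τ+0·τ²+0·τ³=-15/4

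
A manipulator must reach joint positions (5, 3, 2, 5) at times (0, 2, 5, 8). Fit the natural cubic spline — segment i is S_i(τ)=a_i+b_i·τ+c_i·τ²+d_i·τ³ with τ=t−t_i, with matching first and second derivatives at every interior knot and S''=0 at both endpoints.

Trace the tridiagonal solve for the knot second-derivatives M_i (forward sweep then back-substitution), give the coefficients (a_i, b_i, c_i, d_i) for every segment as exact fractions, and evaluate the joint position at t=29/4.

  seg 0: a=5 b=-119/111 c=0 d=2/111
  seg 1: a=3 b=-95/111 c=4/37 d=22/999
  seg 2: a=2 b=43/111 c=34/111 d=-34/999
S(29/4) = 4777/1184

Δ: Δ0=-1, Δ1=-1/3, Δ2=1
row 1: diag=10, rhs=4; c'=3/10, d'=2/5
row 2: denom=12−3·3/10=111/10; d'=(8−3·2/5)/(111/10)=68/111
back: M2=68/111
back: M1=2/5−3/10·68/111=8/37
M: M0=0, M1=8/37, M2=68/111, M3=0
seg 0: a=5, c=M0/2=0, d=(M1−M0)/(6·2)=2/111, b=Δ0−h0·(2M0+M1)/6=-119/111
seg 1: a=3, c=M1/2=4/37, d=(M2−M1)/(6·3)=22/999, b=Δ1−h1·(2M1+M2)/6=-95/111
seg 2: a=2, c=M2/2=34/111, d=(M3−M2)/(6·3)=-34/999, b=Δ2−h2·(2M2+M3)/6=43/111
t_q=29/4 → seg 2, τ=9/4; S=2+43/111·τ+34/111·τ²+-34/999·τ³=4777/1184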